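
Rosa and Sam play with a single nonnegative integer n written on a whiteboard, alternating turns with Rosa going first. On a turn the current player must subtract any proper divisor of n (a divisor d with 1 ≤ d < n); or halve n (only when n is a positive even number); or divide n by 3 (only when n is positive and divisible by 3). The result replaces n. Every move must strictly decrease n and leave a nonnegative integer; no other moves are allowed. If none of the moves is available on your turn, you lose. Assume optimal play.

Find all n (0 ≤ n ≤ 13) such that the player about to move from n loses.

Positions with no move are L. A position that does have a move is losing for the player to move precisely when every available move leads to a winning position for the opponent. Fill in the labels:
n=0: no move → L
n=1: no move → L
n=2: can move to 1, which is L ⇒ W
n=3: can move to 1, which is L ⇒ W
n=4: moves to 2(W), 3(W); every one is W ⇒ L
n=5: can move to 4, which is L ⇒ W
n=6: can move to 4, which is L ⇒ W
n=7: the only move is to 6(W), a W ⇒ L
n=8: can move to 4, which is L ⇒ W
n=9: moves to 3(W), 6(W), 8(W); every one is W ⇒ L
n=10: can move to 9, which is L ⇒ W
n=11: the only move is to 10(W), a W ⇒ L
n=12: can move to 4, which is L ⇒ W
n=13: the only move is to 12(W), a W ⇒ L
Reading off the rows marked L gives the requested list; there are 7 such values of n.

0, 1, 4, 7, 9, 11, 13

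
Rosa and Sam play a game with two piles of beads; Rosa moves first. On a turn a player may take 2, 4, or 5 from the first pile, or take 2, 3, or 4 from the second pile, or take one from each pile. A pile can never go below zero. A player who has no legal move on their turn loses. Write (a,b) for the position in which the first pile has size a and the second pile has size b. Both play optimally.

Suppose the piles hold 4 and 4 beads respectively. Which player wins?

Label each position W (a win for the player to move) or L (a loss). A position with no legal move is L; any other position is W exactly when some move reaches an L, and L when every move reaches a W.
No move ever increases a pile, so every position that can arise here has a ≤ 4 and b ≤ 4; it is enough to label the cells with 0 ≤ a ≤ 4 and 0 ≤ b ≤ 4.
Every move lowers a or b (never raises either), so fill the grid row by row in increasing a, and left to right within a row: each cell's successors are then already labelled.
      b=0  b=1  b=2  b=3  b=4
a=0:    L    L    W    W    W
a=1:    L    W    W    W    W
a=2:    W    W    L    L    W
a=3:    W    L    L    W    W
a=4:    W    W    W    W    L
Cells with no legal move (terminal, hence L): (0,0), (0,1), (1,0).
The remaining L cells, each justified by listing all of its moves:
(2,2): →(0,2)(W), (2,0)(W), (1,1)(W) — all W, so L
(2,3): →(0,3)(W), (2,1)(W), (2,0)(W), (1,2)(W) — all W, so L
(3,1): →(1,1)(W), (2,0)(W) — all W, so L
(3,2): →(1,2)(W), (3,0)(W), (2,1)(W) — all W, so L
(4,4): →(2,4)(W), (0,4)(W), (4,2)(W), (4,1)(W), (4,0)(W), (3,3)(W) — all W, so L
Every other cell has at least one move into one of the L cells above, so it is W.
The starting position (4,4) is L: whatever Rosa does, the opponent receives a W position.

Sam wins.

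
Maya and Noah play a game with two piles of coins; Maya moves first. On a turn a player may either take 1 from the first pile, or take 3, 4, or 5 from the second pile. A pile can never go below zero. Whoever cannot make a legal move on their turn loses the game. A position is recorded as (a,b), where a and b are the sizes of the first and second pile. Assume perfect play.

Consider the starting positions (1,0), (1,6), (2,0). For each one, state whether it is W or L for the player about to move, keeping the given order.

Work bottom-up. With no move the player to move loses. Otherwise the position is W if at least one move leads to an L position for the opponent, and L if every move leads to a W.
No move ever increases a pile, so every position that can arise here has a ≤ 2 and b ≤ 6; it is enough to label the cells with 0 ≤ a ≤ 2 and 0 ≤ b ≤ 6.
Every move lowers a or b (never raises either), so fill the grid row by row in increasing a, and left to right within a row: each cell's successors are then already labelled.
      b=0  b=1  b=2  b=3  b=4  b=5  b=6
a=0:    L    L    L    W    W    W    W
a=1:    W    W    W    L    L    L    W
a=2:    L    L    L    W    W    W    W
Cells with no legal move (terminal, hence L): (0,0), (0,1), (0,2).
The remaining L cells, each justified by listing all of its moves:
(1,3): only reaches (0,3)(W), (1,0)(W), all W → L
(1,4): only reaches (0,4)(W), (1,1)(W), (1,0)(W), all W → L
(1,5): only reaches (0,5)(W), (1,2)(W), (1,1)(W), (1,0)(W), all W → L
(2,0): only reaches (1,0)(W), which is W → L
(2,1): only reaches (1,1)(W), which is W → L
(2,2): only reaches (1,2)(W), which is W → L
Every other cell has at least one move into one of the L cells above, so it is W.
(1,0): the move to (0,0) reaches an L cell, so W
(1,6): the move to (1,3) reaches an L cell, so W
(2,0): one of the L cells justified above, so L

(1,0): W, (1,6): W, (2,0): L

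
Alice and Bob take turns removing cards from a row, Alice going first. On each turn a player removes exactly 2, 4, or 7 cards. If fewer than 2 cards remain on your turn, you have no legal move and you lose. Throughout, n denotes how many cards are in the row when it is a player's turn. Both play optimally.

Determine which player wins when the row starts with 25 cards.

Build the W/L table. Terminal = L. A non-terminal position is W if it has a move to some L; otherwise it is L.
n=0: no move → L
n=1: no move → L
n=2: reaches L-position 0 → W
n=3: reaches L-position 1 → W
n=4: reaches L-position 0 → W
n=5: reaches L-position 1 → W
n=6: only reaches 4(W), 2(W), all W → L
n=7: reaches L-position 0 → W
n=8: reaches L-position 6 → W
n=9: only reaches 7(W), 5(W), 2(W), all W → L
n=10: reaches L-position 6 → W
n=11: reaches L-position 9 → W
n=12: only reaches 10(W), 8(W), 5(W), all W → L
n=13: reaches L-position 9 → W
n=14: reaches L-position 12 → W
n=15: only reaches 13(W), 11(W), 8(W), all W → L
n=16: reaches L-position 12 → W
n=17: reaches L-position 15 → W
n=18: only reaches 16(W), 14(W), 11(W), all W → L
n=19: reaches L-position 15 → W
n=20: reaches L-position 18 → W
n=21: only reaches 19(W), 17(W), 14(W), all W → L
n=22: reaches L-position 18 → W
n=23: reaches L-position 21 → W
n=24: only reaches 22(W), 20(W), 17(W), all W → L
n=25: reaches L-position 21 → W
The starting position 25 is W: Alice should remove 4, leaving 21, handing over an L position.

Alice wins.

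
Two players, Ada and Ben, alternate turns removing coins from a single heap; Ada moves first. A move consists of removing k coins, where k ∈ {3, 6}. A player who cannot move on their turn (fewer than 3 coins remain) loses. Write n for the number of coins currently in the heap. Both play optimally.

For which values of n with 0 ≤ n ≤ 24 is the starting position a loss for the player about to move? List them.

Use the standard recursion: the mover loses at a terminal position; elsewhere, the mover wins exactly when some move hands the opponent an L position.
n=0: no move → L
n=1: no move → L
n=2: no move → L
n=3: →0(L), so W
n=4: →1(L), so W
n=5: →2(L), so W
n=6: →0(L), so W
n=7: →1(L), so W
n=8: →2(L), so W
n=9: →6(W), 3(W) — all W, so L
n=10: →7(W), 4(W) — all W, so L
n=11: →8(W), 5(W) — all W, so L
n=12: →9(L), so W
n=13: →10(L), so W
n=14: →11(L), so W
n=15: →9(L), so W
n=16: →10(L), so W
n=17: →11(L), so W
n=18: →15(W), 12(W) — all W, so L
n=19: →16(W), 13(W) — all W, so L
n=20: →17(W), 14(W) — all W, so L
n=21: →18(L), so W
n=22: →19(L), so W
n=23: →20(L), so W
n=24: →18(L), so W
Reading off the rows marked L gives the requested list; there are 9 such values of n.

0, 1, 2, 9, 10, 11, 18, 19, 20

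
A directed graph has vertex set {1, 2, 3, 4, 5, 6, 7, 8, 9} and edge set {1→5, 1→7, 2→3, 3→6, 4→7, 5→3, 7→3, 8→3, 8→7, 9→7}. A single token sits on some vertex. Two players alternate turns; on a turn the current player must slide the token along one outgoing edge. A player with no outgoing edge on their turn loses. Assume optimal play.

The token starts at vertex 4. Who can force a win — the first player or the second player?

Compute win/loss labels from the base case upward. A position with no move is L. Any other position is W if it can reach an L in one move, else L.
Every edge goes from a vertex to one that appears earlier in the order 6, 3, 7, 5, 4, 2, 9, 1, 8, so processing vertices in that order labels each vertex after all of its successors.
6: no outgoing edge → L
3: W (go to 6, an L position)
7: L (sole option 3(W) is W)
5: L (sole option 3(W) is W)
4: W (go to 7, an L position)
2: L (sole option 3(W) is W)
9: W (go to 7, an L position)
1: W (go to 5, an L position)
8: W (go to 7, an L position)
The starting position 4 is W: the player to move should move to 7, handing over an L position.

The first player wins.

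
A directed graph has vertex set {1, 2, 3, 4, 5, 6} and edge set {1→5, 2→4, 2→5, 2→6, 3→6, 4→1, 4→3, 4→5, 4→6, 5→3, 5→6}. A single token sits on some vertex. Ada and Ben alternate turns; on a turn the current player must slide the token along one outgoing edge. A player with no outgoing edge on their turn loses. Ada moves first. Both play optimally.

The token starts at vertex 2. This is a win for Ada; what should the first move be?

Work bottom-up. With no move the player to move loses. Otherwise the position is W if at least one move leads to an L position for the opponent, and L if every move leads to a W.
Every edge goes from a vertex to one that appears earlier in the order 6, 3, 5, 1, 4, 2, so processing vertices in that order labels each vertex after all of its successors.
6: no outgoing edge → L
3: can move to 6, which is L ⇒ W
5: can move to 6, which is L ⇒ W
1: the only move is to 5(W), a W ⇒ L
4: can move to 1, which is L ⇒ W
2: can move to 6, which is L ⇒ W
From 2, the L positions reachable in one move are: 6.

Move to 6.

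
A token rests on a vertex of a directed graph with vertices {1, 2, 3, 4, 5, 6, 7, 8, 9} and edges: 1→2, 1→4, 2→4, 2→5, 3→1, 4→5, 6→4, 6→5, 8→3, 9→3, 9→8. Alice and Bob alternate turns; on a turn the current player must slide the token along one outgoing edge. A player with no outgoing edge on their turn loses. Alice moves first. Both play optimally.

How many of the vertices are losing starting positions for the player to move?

4

Build the W/L table. Terminal = L. A non-terminal position is W if it has a move to some L; otherwise it is L.
Every edge goes from a vertex to one that appears earlier in the order 7, 5, 4, 2, 1, 3, 8, 9, 6, so processing vertices in that order labels each vertex after all of its successors.
7: no outgoing edge → L
5: no outgoing edge → L
4: W (go to 5, an L position)
2: W (go to 5, an L position)
1: L (options 2(W), 4(W) are all W)
3: W (go to 1, an L position)
8: L (sole option 3(W) is W)
9: W (go to 8, an L position)
6: W (go to 5, an L position)
The L vertices are 1, 5, 7, 8; that is 4 in all.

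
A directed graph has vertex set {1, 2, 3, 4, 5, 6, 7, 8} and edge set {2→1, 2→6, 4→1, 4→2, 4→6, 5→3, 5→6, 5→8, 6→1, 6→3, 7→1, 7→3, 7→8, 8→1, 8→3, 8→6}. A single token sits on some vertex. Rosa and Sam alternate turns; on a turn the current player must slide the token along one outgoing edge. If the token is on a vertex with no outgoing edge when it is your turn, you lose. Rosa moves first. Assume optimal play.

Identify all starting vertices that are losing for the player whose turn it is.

1, 3

Label each position W (a win for the player to move) or L (a loss). A position with no legal move is L; any other position is W exactly when some move reaches an L, and L when every move reaches a W.
Every edge goes from a vertex to one that appears earlier in the order 3, 1, 6, 2, 8, 5, 4, 7, so processing vertices in that order labels each vertex after all of its successors.
3: no outgoing edge → L
1: no outgoing edge → L
6: W (go to 1, an L position)
2: W (go to 1, an L position)
8: W (go to 1, an L position)
5: W (go to 3, an L position)
4: W (go to 1, an L position)
7: W (go to 1, an L position)
Reading off the rows marked L gives the requested list; there are 2 such vertices.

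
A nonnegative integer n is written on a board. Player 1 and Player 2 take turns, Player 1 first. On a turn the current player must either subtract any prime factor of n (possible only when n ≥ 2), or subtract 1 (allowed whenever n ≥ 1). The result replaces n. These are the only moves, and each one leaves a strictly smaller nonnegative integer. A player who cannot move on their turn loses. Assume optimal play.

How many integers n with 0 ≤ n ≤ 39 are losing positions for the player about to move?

Build the W/L table. Terminal = L. A non-terminal position is W if it has a move to some L; otherwise it is L.
n=0: no move → L
n=1: can move to 0, which is L ⇒ W
n=2: can move to 0, which is L ⇒ W
n=3: can move to 0, which is L ⇒ W
n=4: moves to 2(W), 3(W); every one is W ⇒ L
n=5: can move to 0, which is L ⇒ W
n=6: can move to 4, which is L ⇒ W
n=7: can move to 0, which is L ⇒ W
n=8: moves to 6(W), 7(W); every one is W ⇒ L
n=9: can move to 8, which is L ⇒ W
n=10: can move to 8, which is L ⇒ W
n=11: can move to 0, which is L ⇒ W
n=12: moves to 9(W), 10(W), 11(W); every one is W ⇒ L
n=13: can move to 0, which is L ⇒ W
n=14: can move to 12, which is L ⇒ W
n=15: can move to 12, which is L ⇒ W
n=16: moves to 14(W), 15(W); every one is W ⇒ L
n=17: can move to 0, which is L ⇒ W
n=18: can move to 16, which is L ⇒ W
n=19: can move to 0, which is L ⇒ W
n=20: moves to 15(W), 18(W), 19(W); every one is W ⇒ L
n=21: can move to 20, which is L ⇒ W
n=22: can move to 20, which is L ⇒ W
n=23: can move to 0, which is L ⇒ W
n=24: moves to 21(W), 22(W), 23(W); every one is W ⇒ L
n=25: can move to 20, which is L ⇒ W
n=26: can move to 24, which is L ⇒ W
n=27: can move to 24, which is L ⇒ W
n=28: moves to 21(W), 26(W), 27(W); every one is W ⇒ L
n=29: can move to 0, which is L ⇒ W
n=30: can move to 28, which is L ⇒ W
n=31: can move to 0, which is L ⇒ W
n=32: moves to 30(W), 31(W); every one is W ⇒ L
n=33: can move to 32, which is L ⇒ W
n=34: can move to 32, which is L ⇒ W
n=35: can move to 28, which is L ⇒ W
n=36: moves to 33(W), 34(W), 35(W); every one is W ⇒ L
n=37: can move to 0, which is L ⇒ W
n=38: can move to 36, which is L ⇒ W
n=39: can move to 36, which is L ⇒ W
L entries with 0 ≤ n ≤ 39: n = 0, 4, 8, 12, 16, 20, 24, 28, 32, 36; that makes 10.

10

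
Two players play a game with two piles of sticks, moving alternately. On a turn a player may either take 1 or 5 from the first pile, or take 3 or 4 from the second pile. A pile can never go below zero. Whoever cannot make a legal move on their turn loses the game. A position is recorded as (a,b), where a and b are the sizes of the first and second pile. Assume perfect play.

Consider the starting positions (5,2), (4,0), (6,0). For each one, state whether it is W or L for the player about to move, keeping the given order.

(5,2): W, (4,0): L, (6,0): L

Work bottom-up. With no move the player to move loses. Otherwise the position is W if at least one move leads to an L position for the opponent, and L if every move leads to a W.
No move ever increases a pile, so every position that can arise here has a ≤ 6 and b ≤ 2; it is enough to label the cells with 0 ≤ a ≤ 6 and 0 ≤ b ≤ 2.
Every move lowers a or b (never raises either), so fill the grid row by row in increasing a, and left to right within a row: each cell's successors are then already labelled.
      b=0  b=1  b=2
a=0:    L    L    L
a=1:    W    W    W
a=2:    L    L    L
a=3:    W    W    W
a=4:    L    L    L
a=5:    W    W    W
a=6:    L    L    L
Cells with no legal move (terminal, hence L): (0,0), (0,1), (0,2).
The remaining L cells, each justified by listing all of its moves:
(2,0): →(1,0)(W) only, which is W, so L
(2,1): →(1,1)(W) only, which is W, so L
(2,2): →(1,2)(W) only, which is W, so L
(4,0): →(3,0)(W) only, which is W, so L
(4,1): →(3,1)(W) only, which is W, so L
(4,2): →(3,2)(W) only, which is W, so L
(6,0): →(5,0)(W), (1,0)(W) — all W, so L
(6,1): →(5,1)(W), (1,1)(W) — all W, so L
(6,2): →(5,2)(W), (1,2)(W) — all W, so L
Every other cell has at least one move into one of the L cells above, so it is W.
(5,2): the move to (4,2) reaches an L cell, so W
(4,0): one of the L cells justified above, so L
(6,0): one of the L cells justified above, so L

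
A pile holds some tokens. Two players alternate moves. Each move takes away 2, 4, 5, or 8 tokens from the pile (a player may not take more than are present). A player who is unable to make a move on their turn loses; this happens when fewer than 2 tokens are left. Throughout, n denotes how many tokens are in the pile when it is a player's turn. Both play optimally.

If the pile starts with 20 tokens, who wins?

The first player wins.

Positions with no move are L. A position that does have a move is losing for the player to move precisely when every available move leads to a winning position for the opponent. Fill in the labels:
n=0: no move → L
n=1: no move → L
n=2: reaches L-position 0 → W
n=3: reaches L-position 1 → W
n=4: reaches L-position 0 → W
n=5: reaches L-position 1 → W
n=6: reaches L-position 1 → W
n=7: only reaches 5(W), 3(W), 2(W), all W → L
n=8: reaches L-position 0 → W
n=9: reaches L-position 7 → W
n=10: only reaches 8(W), 6(W), 5(W), 2(W), all W → L
n=11: reaches L-position 7 → W
n=12: reaches L-position 10 → W
n=13: only reaches 11(W), 9(W), 8(W), 5(W), all W → L
n=14: reaches L-position 10 → W
n=15: reaches L-position 13 → W
n=16: only reaches 14(W), 12(W), 11(W), 8(W), all W → L
n=17: reaches L-position 13 → W
n=18: reaches L-position 16 → W
n=19: only reaches 17(W), 15(W), 14(W), 11(W), all W → L
n=20: reaches L-position 16 → W
The starting position 20 is W: the player to move should remove 4, leaving 16, handing over an L position.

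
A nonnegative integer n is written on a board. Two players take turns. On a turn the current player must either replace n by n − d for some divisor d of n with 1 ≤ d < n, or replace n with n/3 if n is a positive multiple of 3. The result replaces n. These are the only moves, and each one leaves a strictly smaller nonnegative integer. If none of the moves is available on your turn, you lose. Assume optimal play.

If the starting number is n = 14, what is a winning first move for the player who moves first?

Move to 7.

Compute win/loss labels from the base case upward. A position with no move is L. Any other position is W if it can reach an L in one move, else L.
n=0: no move → L
n=1: no move → L
n=2: can move to 1, which is L ⇒ W
n=3: can move to 1, which is L ⇒ W
n=4: moves to 2(W), 3(W); every one is W ⇒ L
n=5: can move to 4, which is L ⇒ W
n=6: can move to 4, which is L ⇒ W
n=7: the only move is to 6(W), a W ⇒ L
n=8: can move to 4, which is L ⇒ W
n=9: moves to 3(W), 6(W), 8(W); every one is W ⇒ L
n=10: can move to 9, which is L ⇒ W
n=11: the only move is to 10(W), a W ⇒ L
n=12: can move to 4, which is L ⇒ W
n=13: the only move is to 12(W), a W ⇒ L
n=14: can move to 7, which is L ⇒ W
From 14, the L positions reachable in one move are: 7, 13. Any move reaching one of these is winning.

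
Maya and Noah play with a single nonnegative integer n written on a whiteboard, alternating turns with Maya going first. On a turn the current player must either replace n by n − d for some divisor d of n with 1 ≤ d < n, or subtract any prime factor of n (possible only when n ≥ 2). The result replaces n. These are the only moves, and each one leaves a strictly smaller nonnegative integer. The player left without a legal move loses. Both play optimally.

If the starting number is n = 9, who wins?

Noah wins.

Use the standard recursion: the mover loses at a terminal position; elsewhere, the mover wins exactly when some move hands the opponent an L position.
n=0: no move → L
n=1: no move → L
n=2: can move to 0, which is L ⇒ W
n=3: can move to 0, which is L ⇒ W
n=4: moves to 2(W), 3(W); every one is W ⇒ L
n=5: can move to 0, which is L ⇒ W
n=6: can move to 4, which is L ⇒ W
n=7: can move to 0, which is L ⇒ W
n=8: can move to 4, which is L ⇒ W
n=9: moves to 6(W), 8(W); every one is W ⇒ L
Every move from 9 reaches a W position, so the mover loses.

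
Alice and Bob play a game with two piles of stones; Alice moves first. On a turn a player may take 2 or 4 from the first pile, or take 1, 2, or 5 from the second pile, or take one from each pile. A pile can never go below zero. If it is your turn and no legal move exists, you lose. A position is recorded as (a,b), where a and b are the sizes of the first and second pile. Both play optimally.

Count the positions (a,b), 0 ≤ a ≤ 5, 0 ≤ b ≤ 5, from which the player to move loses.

Positions with no move are L. A position that does have a move is losing for the player to move precisely when every available move leads to a winning position for the opponent. Fill in the labels:
Every move lowers a or b (never raises either), so fill the grid row by row in increasing a, and left to right within a row: each cell's successors are then already labelled.
      b=0  b=1  b=2  b=3  b=4  b=5
a=0:    L    W    W    L    W    W
a=1:    L    W    W    L    W    W
a=2:    W    W    L    W    W    L
a=3:    W    L    W    W    L    W
a=4:    W    L    W    W    L    W
a=5:    W    W    W    W    W    W
Cells with no legal move (terminal, hence L): (0,0), (1,0).
The remaining L cells, each justified by listing all of its moves:
(0,3): →(0,2)(W), (0,1)(W) — all W, so L
(1,3): →(1,2)(W), (1,1)(W), (0,2)(W) — all W, so L
(2,2): →(0,2)(W), (2,1)(W), (2,0)(W), (1,1)(W) — all W, so L
(2,5): →(0,5)(W), (2,4)(W), (2,3)(W), (2,0)(W), (1,4)(W) — all W, so L
(3,1): →(1,1)(W), (3,0)(W), (2,0)(W) — all W, so L
(3,4): →(1,4)(W), (3,3)(W), (3,2)(W), (2,3)(W) — all W, so L
(4,1): →(2,1)(W), (0,1)(W), (4,0)(W), (3,0)(W) — all W, so L
(4,4): →(2,4)(W), (0,4)(W), (4,3)(W), (4,2)(W), (3,3)(W) — all W, so L
Every other cell has at least one move into one of the L cells above, so it is W.
L cells per row: a=0: 2, a=1: 2, a=2: 2, a=3: 2, a=4: 2, a=5: 0; total 10.

10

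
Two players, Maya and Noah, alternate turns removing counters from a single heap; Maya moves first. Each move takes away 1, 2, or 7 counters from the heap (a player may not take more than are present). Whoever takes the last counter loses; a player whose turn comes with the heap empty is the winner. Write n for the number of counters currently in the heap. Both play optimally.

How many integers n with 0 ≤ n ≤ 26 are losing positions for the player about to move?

9

Use the standard recursion: the mover wins at a terminal position; elsewhere, the mover wins exactly when some move hands the opponent an L position.
n=0: no move; the opponent has just taken the last counter and therefore loses → W
n=1: L (sole option 0(W) is W)
n=2: W (go to 1, an L position)
n=3: W (go to 1, an L position)
n=4: L (options 3(W), 2(W) are all W)
n=5: W (go to 4, an L position)
n=6: W (go to 4, an L position)
n=7: L (options 6(W), 5(W), 0(W) are all W)
n=8: W (go to 7, an L position)
n=9: W (go to 7, an L position)
n=10: L (options 9(W), 8(W), 3(W) are all W)
n=11: W (go to 10, an L position)
n=12: W (go to 10, an L position)
n=13: L (options 12(W), 11(W), 6(W) are all W)
n=14: W (go to 13, an L position)
n=15: W (go to 13, an L position)
n=16: L (options 15(W), 14(W), 9(W) are all W)
n=17: W (go to 16, an L position)
n=18: W (go to 16, an L position)
n=19: L (options 18(W), 17(W), 12(W) are all W)
n=20: W (go to 19, an L position)
n=21: W (go to 19, an L position)
n=22: L (options 21(W), 20(W), 15(W) are all W)
n=23: W (go to 22, an L position)
n=24: W (go to 22, an L position)
n=25: L (options 24(W), 23(W), 18(W) are all W)
n=26: W (go to 25, an L position)
L entries with 0 ≤ n ≤ 26: n = 1, 4, 7, 10, 13, 16, 19, 22, 25; that makes 9.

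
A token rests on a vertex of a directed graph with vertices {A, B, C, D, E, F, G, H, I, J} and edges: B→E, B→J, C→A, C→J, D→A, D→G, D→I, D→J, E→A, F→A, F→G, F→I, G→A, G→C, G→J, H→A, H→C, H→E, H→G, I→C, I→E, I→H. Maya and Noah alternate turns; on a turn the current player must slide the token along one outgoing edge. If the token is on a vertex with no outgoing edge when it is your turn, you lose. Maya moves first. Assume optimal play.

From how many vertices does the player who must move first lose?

3

Work bottom-up. With no move the player to move loses. Otherwise the position is W if at least one move leads to an L position for the opponent, and L if every move leads to a W.
Every edge goes from a vertex to one that appears earlier in the order A, J, C, E, G, H, I, B, F, D, so processing vertices in that order labels each vertex after all of its successors.
A: no outgoing edge → L
J: no outgoing edge → L
C: can move to J, which is L ⇒ W
E: can move to A, which is L ⇒ W
G: can move to J, which is L ⇒ W
H: can move to A, which is L ⇒ W
I: moves to H(W), E(W), C(W); every one is W ⇒ L
B: can move to J, which is L ⇒ W
F: can move to I, which is L ⇒ W
D: can move to I, which is L ⇒ W
The L vertices are A, I, J; that is 3 in all.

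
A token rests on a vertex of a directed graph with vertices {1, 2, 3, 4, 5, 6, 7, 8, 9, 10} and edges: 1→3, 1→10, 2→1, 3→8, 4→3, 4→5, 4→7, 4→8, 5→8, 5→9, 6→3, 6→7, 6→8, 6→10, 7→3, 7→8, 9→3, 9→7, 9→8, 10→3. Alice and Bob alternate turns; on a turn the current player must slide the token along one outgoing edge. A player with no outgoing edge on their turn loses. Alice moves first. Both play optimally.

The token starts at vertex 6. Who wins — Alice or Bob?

Alice wins.

Label each position W (a win for the player to move) or L (a loss). A position with no legal move is L; any other position is W exactly when some move reaches an L, and L when every move reaches a W.
Every edge goes from a vertex to one that appears earlier in the order 8, 3, 10, 7, 9, 6, 1, 5, 4, 2, so processing vertices in that order labels each vertex after all of its successors.
8: no outgoing edge → L
3: can move to 8, which is L ⇒ W
10: the only move is to 3(W), a W ⇒ L
7: can move to 8, which is L ⇒ W
9: can move to 8, which is L ⇒ W
6: can move to 10, which is L ⇒ W
1: can move to 10, which is L ⇒ W
5: can move to 8, which is L ⇒ W
4: can move to 8, which is L ⇒ W
2: the only move is to 1(W), a W ⇒ L
The starting position 6 is W: Alice should move to 10, handing over an L position.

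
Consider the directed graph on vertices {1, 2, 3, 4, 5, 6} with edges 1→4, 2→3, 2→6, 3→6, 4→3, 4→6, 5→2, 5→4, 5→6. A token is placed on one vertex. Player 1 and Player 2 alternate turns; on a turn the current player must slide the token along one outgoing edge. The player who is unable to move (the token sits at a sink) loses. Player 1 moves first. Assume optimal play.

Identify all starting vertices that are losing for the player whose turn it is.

Classify positions by backward induction: terminal positions (no move available) are L. From any other position, the mover wins iff some move reaches an L.
Every edge goes from a vertex to one that appears earlier in the order 6, 3, 4, 2, 5, 1, so processing vertices in that order labels each vertex after all of its successors.
6: no outgoing edge → L
3: →6(L), so W
4: →6(L), so W
2: →6(L), so W
5: →6(L), so W
1: →4(W) only, which is W, so L
Reading off the rows marked L gives the requested list; there are 2 such vertices.

1, 6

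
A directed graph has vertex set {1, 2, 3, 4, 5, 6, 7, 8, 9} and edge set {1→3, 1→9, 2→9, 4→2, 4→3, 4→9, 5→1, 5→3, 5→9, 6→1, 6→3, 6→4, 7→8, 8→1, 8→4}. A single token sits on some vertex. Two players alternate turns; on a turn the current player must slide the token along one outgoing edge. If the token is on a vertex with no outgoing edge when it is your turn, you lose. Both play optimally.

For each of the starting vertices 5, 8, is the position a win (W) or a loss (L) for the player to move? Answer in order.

Positions with no move are L. A position that does have a move is losing for the player to move precisely when every available move leads to a winning position for the opponent. Fill in the labels:
Every edge goes from a vertex to one that appears earlier in the order 3, 9, 2, 4, 1, 5, 8, 6, 7, so processing vertices in that order labels each vertex after all of its successors.
3: no outgoing edge → L
9: no outgoing edge → L
2: can move to 9, which is L ⇒ W
4: can move to 9, which is L ⇒ W
1: can move to 9, which is L ⇒ W
5: can move to 9, which is L ⇒ W
8: moves to 1(W), 4(W); every one is W ⇒ L
6: can move to 3, which is L ⇒ W
7: can move to 8, which is L ⇒ W

5: W, 8: L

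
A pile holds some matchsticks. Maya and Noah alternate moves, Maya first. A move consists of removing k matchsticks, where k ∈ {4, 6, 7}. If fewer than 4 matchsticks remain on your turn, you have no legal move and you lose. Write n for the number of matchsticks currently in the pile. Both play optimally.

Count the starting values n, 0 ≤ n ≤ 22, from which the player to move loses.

Classify positions by backward induction: terminal positions (no move available) are L. From any other position, the mover wins iff some move reaches an L.
n=0: no move → L
n=1: no move → L
n=2: no move → L
n=3: no move → L
n=4: reaches L-position 0 → W
n=5: reaches L-position 1 → W
n=6: reaches L-position 2 → W
n=7: reaches L-position 3 → W
n=8: reaches L-position 2 → W
n=9: reaches L-position 3 → W
n=10: reaches L-position 3 → W
n=11: only reaches 7(W), 5(W), 4(W), all W → L
n=12: only reaches 8(W), 6(W), 5(W), all W → L
n=13: only reaches 9(W), 7(W), 6(W), all W → L
n=14: only reaches 10(W), 8(W), 7(W), all W → L
n=15: reaches L-position 11 → W
n=16: reaches L-position 12 → W
n=17: reaches L-position 13 → W
n=18: reaches L-position 14 → W
n=19: reaches L-position 13 → W
n=20: reaches L-position 14 → W
n=21: reaches L-position 14 → W
n=22: only reaches 18(W), 16(W), 15(W), all W → L
L entries with 0 ≤ n ≤ 22: n = 0, 1, 2, 3, 11, 12, 13, 14, 22; that makes 9.

9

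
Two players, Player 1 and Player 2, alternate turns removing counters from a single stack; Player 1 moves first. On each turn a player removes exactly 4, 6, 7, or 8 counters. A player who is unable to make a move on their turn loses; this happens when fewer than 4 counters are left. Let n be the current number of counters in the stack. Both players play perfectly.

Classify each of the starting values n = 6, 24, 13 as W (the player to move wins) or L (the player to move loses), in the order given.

6: W, 24: L, 13: L

Build the W/L table. Terminal = L. A non-terminal position is W if it has a move to some L; otherwise it is L.
n=0: no move → L
n=1: no move → L
n=2: no move → L
n=3: no move → L
n=4: can move to 0, which is L ⇒ W
n=5: can move to 1, which is L ⇒ W
n=6: can move to 2, which is L ⇒ W
n=7: can move to 3, which is L ⇒ W
n=8: can move to 2, which is L ⇒ W
n=9: can move to 3, which is L ⇒ W
n=10: can move to 3, which is L ⇒ W
n=11: can move to 3, which is L ⇒ W
n=12: moves to 8(W), 6(W), 5(W), 4(W); every one is W ⇒ L
n=13: moves to 9(W), 7(W), 6(W), 5(W); every one is W ⇒ L
n=14: moves to 10(W), 8(W), 7(W), 6(W); every one is W ⇒ L
n=15: moves to 11(W), 9(W), 8(W), 7(W); every one is W ⇒ L
n=16: can move to 12, which is L ⇒ W
n=17: can move to 13, which is L ⇒ W
n=18: can move to 14, which is L ⇒ W
n=19: can move to 15, which is L ⇒ W
n=20: can move to 14, which is L ⇒ W
n=21: can move to 15, which is L ⇒ W
n=22: can move to 15, which is L ⇒ W
n=23: can move to 15, which is L ⇒ W
n=24: moves to 20(W), 18(W), 17(W), 16(W); every one is W ⇒ L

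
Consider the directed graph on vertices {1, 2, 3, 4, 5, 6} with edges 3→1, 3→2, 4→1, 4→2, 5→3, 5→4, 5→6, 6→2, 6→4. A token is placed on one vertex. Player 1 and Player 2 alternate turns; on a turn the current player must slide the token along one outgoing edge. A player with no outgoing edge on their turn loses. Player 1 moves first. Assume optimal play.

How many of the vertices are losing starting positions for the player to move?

Label each position W (a win for the player to move) or L (a loss). A position with no legal move is L; any other position is W exactly when some move reaches an L, and L when every move reaches a W.
Every edge goes from a vertex to one that appears earlier in the order 1, 2, 4, 3, 6, 5, so processing vertices in that order labels each vertex after all of its successors.
1: no outgoing edge → L
2: no outgoing edge → L
4: can move to 2, which is L ⇒ W
3: can move to 2, which is L ⇒ W
6: can move to 2, which is L ⇒ W
5: moves to 6(W), 3(W), 4(W); every one is W ⇒ L
The L vertices are 1, 2, 5; that is 3 in all.

3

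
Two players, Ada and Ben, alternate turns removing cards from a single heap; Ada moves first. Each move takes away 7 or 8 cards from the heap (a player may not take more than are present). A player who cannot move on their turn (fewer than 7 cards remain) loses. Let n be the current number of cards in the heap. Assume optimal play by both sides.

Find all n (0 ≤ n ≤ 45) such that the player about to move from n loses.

0, 1, 2, 3, 4, 5, 6, 15, 16, 17, 18, 19, 20, 21, 30, 31, 32, 33, 34, 35, 36, 45

Work bottom-up. With no move the player to move loses. Otherwise the position is W if at least one move leads to an L position for the opponent, and L if every move leads to a W.
n=0: no move → L
n=1: no move → L
n=2: no move → L
n=3: no move → L
n=4: no move → L
n=5: no move → L
n=6: no move → L
n=7: W (go to 0, an L position)
n=8: W (go to 1, an L position)
n=9: W (go to 2, an L position)
n=10: W (go to 3, an L position)
n=11: W (go to 4, an L position)
n=12: W (go to 5, an L position)
n=13: W (go to 6, an L position)
n=14: W (go to 6, an L position)
n=15: L (options 8(W), 7(W) are all W)
n=16: L (options 9(W), 8(W) are all W)
n=17: L (options 10(W), 9(W) are all W)
n=18: L (options 11(W), 10(W) are all W)
n=19: L (options 12(W), 11(W) are all W)
n=20: L (options 13(W), 12(W) are all W)
n=21: L (options 14(W), 13(W) are all W)
n=22: W (go to 15, an L position)
n=23: W (go to 16, an L position)
n=24: W (go to 17, an L position)
n=25: W (go to 18, an L position)
n=26: W (go to 19, an L position)
n=27: W (go to 20, an L position)
n=28: W (go to 21, an L position)
n=29: W (go to 21, an L position)
n=30: L (options 23(W), 22(W) are all W)
n=31: L (options 24(W), 23(W) are all W)
n=32: L (options 25(W), 24(W) are all W)
n=33: L (options 26(W), 25(W) are all W)
n=34: L (options 27(W), 26(W) are all W)
n=35: L (options 28(W), 27(W) are all W)
n=36: L (options 29(W), 28(W) are all W)
n=37: W (go to 30, an L position)
n=38: W (go to 31, an L position)
n=39: W (go to 32, an L position)
n=40: W (go to 33, an L position)
n=41: W (go to 34, an L position)
n=42: W (go to 35, an L position)
n=43: W (go to 36, an L position)
n=44: W (go to 36, an L position)
n=45: L (options 38(W), 37(W) are all W)
Reading off the rows marked L gives the requested list; there are 22 such values of n.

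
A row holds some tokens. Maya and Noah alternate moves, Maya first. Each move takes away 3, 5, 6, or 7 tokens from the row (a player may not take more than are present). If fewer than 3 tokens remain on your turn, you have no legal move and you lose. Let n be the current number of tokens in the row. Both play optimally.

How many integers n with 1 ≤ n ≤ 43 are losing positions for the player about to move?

14

Classify positions by backward induction: terminal positions (no move available) are L. From any other position, the mover wins iff some move reaches an L.
n=0: no move → L
n=1: no move → L
n=2: no move → L
n=3: →0(L), so W
n=4: →1(L), so W
n=5: →2(L), so W
n=6: →1(L), so W
n=7: →2(L), so W
n=8: →2(L), so W
n=9: →2(L), so W
n=10: →7(W), 5(W), 4(W), 3(W) — all W, so L
n=11: →8(W), 6(W), 5(W), 4(W) — all W, so L
n=12: →9(W), 7(W), 6(W), 5(W) — all W, so L
n=13: →10(L), so W
n=14: →11(L), so W
n=15: →12(L), so W
n=16: →11(L), so W
n=17: →12(L), so W
n=18: →12(L), so W
n=19: →12(L), so W
n=20: →17(W), 15(W), 14(W), 13(W) — all W, so L
n=21: →18(W), 16(W), 15(W), 14(W) — all W, so L
n=22: →19(W), 17(W), 16(W), 15(W) — all W, so L
n=23: →20(L), so W
n=24: →21(L), so W
n=25: →22(L), so W
n=26: →21(L), so W
n=27: →22(L), so W
n=28: →22(L), so W
n=29: →22(L), so W
n=30: →27(W), 25(W), 24(W), 23(W) — all W, so L
n=31: →28(W), 26(W), 25(W), 24(W) — all W, so L
n=32: →29(W), 27(W), 26(W), 25(W) — all W, so L
n=33: →30(L), so W
n=34: →31(L), so W
n=35: →32(L), so W
n=36: →31(L), so W
n=37: →32(L), so W
n=38: →32(L), so W
n=39: →32(L), so W
n=40: →37(W), 35(W), 34(W), 33(W) — all W, so L
n=41: →38(W), 36(W), 35(W), 34(W) — all W, so L
n=42: →39(W), 37(W), 36(W), 35(W) — all W, so L
n=43: →40(L), so W
L entries with 1 ≤ n ≤ 43 (n=0 is outside the asked range and is not counted): n = 1, 2, 10, 11, 12, 20, 21, 22, 30, 31, 32, 40, 41, 42; that makes 14.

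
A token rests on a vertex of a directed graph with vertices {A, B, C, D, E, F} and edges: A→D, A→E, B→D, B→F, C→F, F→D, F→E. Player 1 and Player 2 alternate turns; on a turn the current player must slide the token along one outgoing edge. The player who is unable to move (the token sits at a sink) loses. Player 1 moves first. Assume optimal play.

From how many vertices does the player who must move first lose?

Build the W/L table. Terminal = L. A non-terminal position is W if it has a move to some L; otherwise it is L.
Every edge goes from a vertex to one that appears earlier in the order E, D, F, B, A, C, so processing vertices in that order labels each vertex after all of its successors.
E: no outgoing edge → L
D: no outgoing edge → L
F: can move to D, which is L ⇒ W
B: can move to D, which is L ⇒ W
A: can move to D, which is L ⇒ W
C: the only move is to F(W), a W ⇒ L
The L vertices are C, D, E; that is 3 in all.

3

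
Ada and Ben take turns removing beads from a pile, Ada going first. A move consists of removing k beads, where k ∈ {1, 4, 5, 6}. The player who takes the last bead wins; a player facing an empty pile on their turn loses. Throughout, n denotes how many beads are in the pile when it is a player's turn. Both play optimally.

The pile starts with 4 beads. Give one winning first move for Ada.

Positions with no move are L. A position that does have a move is losing for the player to move precisely when every available move leads to a winning position for the opponent. Fill in the labels:
n=0: no move → L
n=1: W (go to 0, an L position)
n=2: L (sole option 1(W) is W)
n=3: W (go to 2, an L position)
n=4: W (go to 0, an L position)
From 4, the L positions reachable in one move are: 0.

Remove 4, leaving 0.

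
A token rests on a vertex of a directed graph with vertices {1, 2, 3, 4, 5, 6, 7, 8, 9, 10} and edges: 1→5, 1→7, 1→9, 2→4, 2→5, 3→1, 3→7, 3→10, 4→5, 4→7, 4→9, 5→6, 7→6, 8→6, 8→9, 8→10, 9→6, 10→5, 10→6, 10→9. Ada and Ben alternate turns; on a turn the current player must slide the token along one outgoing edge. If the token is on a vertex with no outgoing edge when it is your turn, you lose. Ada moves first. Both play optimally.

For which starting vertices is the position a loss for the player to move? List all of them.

1, 4, 6

Label each position W (a win for the player to move) or L (a loss). A position with no legal move is L; any other position is W exactly when some move reaches an L, and L when every move reaches a W.
Every edge goes from a vertex to one that appears earlier in the order 6, 9, 7, 5, 1, 10, 4, 3, 2, 8, so processing vertices in that order labels each vertex after all of its successors.
6: no outgoing edge → L
9: W (go to 6, an L position)
7: W (go to 6, an L position)
5: W (go to 6, an L position)
1: L (options 5(W), 7(W), 9(W) are all W)
10: W (go to 6, an L position)
4: L (options 5(W), 7(W), 9(W) are all W)
3: W (go to 1, an L position)
2: W (go to 4, an L position)
8: W (go to 6, an L position)
Reading off the rows marked L gives the requested list; there are 3 such vertices.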